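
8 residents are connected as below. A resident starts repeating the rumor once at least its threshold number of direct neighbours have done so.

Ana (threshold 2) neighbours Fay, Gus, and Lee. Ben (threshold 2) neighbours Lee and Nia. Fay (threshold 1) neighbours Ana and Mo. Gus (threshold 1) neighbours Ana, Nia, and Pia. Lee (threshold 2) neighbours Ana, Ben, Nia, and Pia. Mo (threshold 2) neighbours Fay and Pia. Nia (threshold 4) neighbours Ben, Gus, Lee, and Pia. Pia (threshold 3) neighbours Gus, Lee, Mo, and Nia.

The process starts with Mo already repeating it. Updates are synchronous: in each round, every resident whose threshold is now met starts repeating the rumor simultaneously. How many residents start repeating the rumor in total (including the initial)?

Round 1 — Mo starts repeating the rumor (initial).
Round 2 — checking thresholds:
  Fay: 1 of 2 neighbours ≥ 1, starts repeating the rumor.
  Pia: 1 of 4 neighbours < 3, holds.
Round 3 — no new spreads; cascade stops.

2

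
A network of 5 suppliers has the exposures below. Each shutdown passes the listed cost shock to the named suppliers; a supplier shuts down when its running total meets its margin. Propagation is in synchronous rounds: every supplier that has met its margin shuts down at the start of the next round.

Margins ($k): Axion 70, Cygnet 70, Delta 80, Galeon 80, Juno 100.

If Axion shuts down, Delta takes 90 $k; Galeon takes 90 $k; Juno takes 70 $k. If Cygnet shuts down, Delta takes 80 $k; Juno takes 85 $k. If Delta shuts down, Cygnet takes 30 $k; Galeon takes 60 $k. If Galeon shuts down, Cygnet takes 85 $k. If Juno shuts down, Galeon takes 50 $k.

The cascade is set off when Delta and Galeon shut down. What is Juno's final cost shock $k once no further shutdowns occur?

85

Round 1 — Delta, Galeon shut down (initial).
  Cygnet: +30+85 → 115 ≥ 70
Round 2 — Cygnet shuts down.
  Juno: +85 → 85 < 100
No further shutdowns.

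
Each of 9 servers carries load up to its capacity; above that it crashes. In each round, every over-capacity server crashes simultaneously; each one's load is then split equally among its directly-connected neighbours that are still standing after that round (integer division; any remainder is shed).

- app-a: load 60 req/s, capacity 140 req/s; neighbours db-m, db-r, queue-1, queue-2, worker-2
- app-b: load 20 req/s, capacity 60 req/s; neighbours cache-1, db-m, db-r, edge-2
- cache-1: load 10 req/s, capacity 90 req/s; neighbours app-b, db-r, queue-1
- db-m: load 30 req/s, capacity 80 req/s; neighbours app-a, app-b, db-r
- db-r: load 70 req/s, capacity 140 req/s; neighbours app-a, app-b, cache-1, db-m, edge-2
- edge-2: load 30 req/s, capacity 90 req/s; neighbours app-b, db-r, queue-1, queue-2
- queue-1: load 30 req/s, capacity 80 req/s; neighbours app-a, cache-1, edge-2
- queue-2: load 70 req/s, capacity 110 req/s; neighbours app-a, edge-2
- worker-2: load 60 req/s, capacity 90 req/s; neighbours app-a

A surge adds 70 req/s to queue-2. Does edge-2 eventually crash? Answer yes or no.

Round 1 — queue-2 at 140 > 110. queue-2 crashes.
  queue-2 sheds 140 req/s to app-a, edge-2: 70 each.
    app-a: 60+70 = 130 ≤ 140
    edge-2: 30+70 = 100 > 90
Round 2 — edge-2 crashes.
  edge-2 sheds 100 req/s to app-b, db-r, queue-1: 33 each (1 lost).
    app-b: 20+33 = 53 ≤ 60
    db-r: 70+33 = 103 ≤ 140
    queue-1: 30+33 = 63 ≤ 80
No further crashes.

yes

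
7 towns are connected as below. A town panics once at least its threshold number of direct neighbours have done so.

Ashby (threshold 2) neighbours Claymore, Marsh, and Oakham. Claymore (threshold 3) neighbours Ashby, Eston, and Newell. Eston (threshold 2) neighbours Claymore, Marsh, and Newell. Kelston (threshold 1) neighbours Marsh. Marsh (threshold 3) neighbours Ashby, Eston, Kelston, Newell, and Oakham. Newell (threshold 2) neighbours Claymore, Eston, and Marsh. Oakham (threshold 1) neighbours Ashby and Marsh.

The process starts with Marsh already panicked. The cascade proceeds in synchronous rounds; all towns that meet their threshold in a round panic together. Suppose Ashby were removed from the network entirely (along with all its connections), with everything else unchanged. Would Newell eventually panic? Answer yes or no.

no

With Ashby removed:
Round 1 — Marsh panics (initial).
Round 2 — checking thresholds:
  Eston: 1 of 3 neighbours < 2, holds.
  Kelston: 1 of 1 neighbours ≥ 1, panics.
  Newell: 1 of 3 neighbours < 2, holds.
  Oakham: 1 of 1 neighbours ≥ 1, panics.
Round 3 — no new panics; cascade stops.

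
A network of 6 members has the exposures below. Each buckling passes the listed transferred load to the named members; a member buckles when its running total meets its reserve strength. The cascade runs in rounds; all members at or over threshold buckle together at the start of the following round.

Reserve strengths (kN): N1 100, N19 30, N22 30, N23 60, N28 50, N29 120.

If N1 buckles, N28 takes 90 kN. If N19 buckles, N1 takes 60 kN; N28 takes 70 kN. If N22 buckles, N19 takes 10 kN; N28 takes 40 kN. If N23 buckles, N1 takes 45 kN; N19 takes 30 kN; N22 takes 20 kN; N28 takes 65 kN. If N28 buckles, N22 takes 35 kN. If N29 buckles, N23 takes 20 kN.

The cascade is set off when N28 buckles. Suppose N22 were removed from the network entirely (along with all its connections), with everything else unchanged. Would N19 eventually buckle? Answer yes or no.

With N22 removed:
Round 1 — N28 buckles (initial).
No further bucklings.

no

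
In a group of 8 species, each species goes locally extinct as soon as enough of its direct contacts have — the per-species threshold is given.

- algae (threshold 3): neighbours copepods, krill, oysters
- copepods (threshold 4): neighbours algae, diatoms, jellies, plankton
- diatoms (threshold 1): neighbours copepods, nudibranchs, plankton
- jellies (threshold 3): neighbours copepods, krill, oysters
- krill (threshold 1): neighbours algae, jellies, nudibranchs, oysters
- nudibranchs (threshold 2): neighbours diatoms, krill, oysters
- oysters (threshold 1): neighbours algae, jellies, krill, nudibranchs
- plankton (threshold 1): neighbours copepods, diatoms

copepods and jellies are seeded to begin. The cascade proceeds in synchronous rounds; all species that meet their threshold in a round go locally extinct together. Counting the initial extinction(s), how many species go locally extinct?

Round 1 — copepods, jellies go locally extinct (initial).
Round 2 — checking thresholds:
  algae: 1 of 3 neighbours < 3, below threshold.
  diatoms: 1 of 3 neighbours ≥ 1, goes locally extinct.
  krill: 1 of 4 neighbours ≥ 1, goes locally extinct.
  oysters: 1 of 4 neighbours ≥ 1, goes locally extinct.
  plankton: 1 of 2 neighbours ≥ 1, goes locally extinct.
Round 3 — checking thresholds:
  algae: 3 of 3 neighbours ≥ 3, goes locally extinct.
  nudibranchs: 3 of 3 neighbours ≥ 2, goes locally extinct.
Round 4 — no new extinctions; cascade stops.

8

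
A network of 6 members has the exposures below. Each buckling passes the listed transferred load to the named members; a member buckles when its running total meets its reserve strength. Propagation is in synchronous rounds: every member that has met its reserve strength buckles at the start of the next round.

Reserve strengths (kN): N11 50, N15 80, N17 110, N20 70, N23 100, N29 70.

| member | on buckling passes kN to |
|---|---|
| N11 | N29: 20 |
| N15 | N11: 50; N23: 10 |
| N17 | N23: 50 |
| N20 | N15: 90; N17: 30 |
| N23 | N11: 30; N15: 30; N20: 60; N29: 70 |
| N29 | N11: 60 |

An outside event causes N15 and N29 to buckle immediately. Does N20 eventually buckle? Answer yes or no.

no

Round 1 — N15, N29 buckle (initial).
  N11: +50+60 → 110 ≥ 50
  N23: +10 → 10 < 100
Round 2 — N11 buckles.
No further bucklings.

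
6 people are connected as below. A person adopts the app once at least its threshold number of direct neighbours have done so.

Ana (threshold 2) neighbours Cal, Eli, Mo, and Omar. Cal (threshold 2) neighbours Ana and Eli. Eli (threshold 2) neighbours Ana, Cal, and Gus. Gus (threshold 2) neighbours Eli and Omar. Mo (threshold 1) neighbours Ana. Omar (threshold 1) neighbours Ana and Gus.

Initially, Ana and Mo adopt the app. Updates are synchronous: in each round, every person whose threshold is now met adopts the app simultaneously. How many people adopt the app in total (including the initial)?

Round 1 — Ana, Mo adopt the app (initial).
Round 2 — checking thresholds:
  Cal: 1 of 2 neighbours < 2, below threshold.
  Eli: 1 of 3 neighbours < 2, below threshold.
  Omar: 1 of 2 neighbours ≥ 1, adopts the app.
Round 3 — no new adoptions; cascade stops.

3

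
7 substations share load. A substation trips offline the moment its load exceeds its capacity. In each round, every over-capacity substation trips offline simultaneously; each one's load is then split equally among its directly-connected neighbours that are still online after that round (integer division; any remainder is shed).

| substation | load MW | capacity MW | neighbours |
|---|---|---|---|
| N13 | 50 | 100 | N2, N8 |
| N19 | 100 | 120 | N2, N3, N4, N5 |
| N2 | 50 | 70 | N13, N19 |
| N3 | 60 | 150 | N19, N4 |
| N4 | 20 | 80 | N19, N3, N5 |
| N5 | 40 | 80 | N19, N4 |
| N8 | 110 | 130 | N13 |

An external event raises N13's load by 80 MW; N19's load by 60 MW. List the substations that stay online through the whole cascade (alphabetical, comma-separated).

Round 1 — N13 at 130 > 100; N19 at 160 > 120. N13, N19 trip offline.
  N13 sheds 130 MW to N2, N8: 65 each.
    N2: 50+65 = 115 > 70
    N8: 110+65 = 175 > 130
  N19 sheds 160 MW to N2, N3, N4, N5: 40 each.
    N2: 115+40 = 155 > 70
    N3: 60+40 = 100 ≤ 150
    N4: 20+40 = 60 ≤ 80
    N5: 40+40 = 80 ≤ 80
Round 2 — N2, N8 trip offline.
  N2 sheds 155 MW: no online neighbours, lost.
  N8 sheds 175 MW: no online neighbours, lost.
No further trips.

N3, N4, N5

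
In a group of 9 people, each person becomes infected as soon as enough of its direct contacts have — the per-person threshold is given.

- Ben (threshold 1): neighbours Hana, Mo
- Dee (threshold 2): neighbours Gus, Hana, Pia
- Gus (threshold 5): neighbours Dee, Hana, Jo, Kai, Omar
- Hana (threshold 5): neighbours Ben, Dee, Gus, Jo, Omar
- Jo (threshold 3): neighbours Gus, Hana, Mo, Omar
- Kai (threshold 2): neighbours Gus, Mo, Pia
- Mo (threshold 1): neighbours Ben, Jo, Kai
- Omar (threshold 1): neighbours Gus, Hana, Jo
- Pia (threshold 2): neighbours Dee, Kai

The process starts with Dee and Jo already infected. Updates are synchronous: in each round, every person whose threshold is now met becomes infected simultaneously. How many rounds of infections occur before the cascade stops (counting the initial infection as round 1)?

Round 1 — Dee, Jo become infected (initial).
Round 2 — checking thresholds:
  Gus: 2 of 5 neighbours < 5, holds.
  Hana: 2 of 5 neighbours < 5, holds.
  Mo: 1 of 3 neighbours ≥ 1, becomes infected.
  Omar: 1 of 3 neighbours ≥ 1, becomes infected.
  Pia: 1 of 2 neighbours < 2, holds.
Round 3 — checking thresholds:
  Ben: 1 of 2 neighbours ≥ 1, becomes infected.
  Gus: 3 of 5 neighbours < 5, holds.
  Hana: 3 of 5 neighbours < 5, holds.
  Kai: 1 of 3 neighbours < 2, holds.
  Pia: 1 of 2 neighbours < 2, holds.
Round 4 — no new infections; cascade stops.

3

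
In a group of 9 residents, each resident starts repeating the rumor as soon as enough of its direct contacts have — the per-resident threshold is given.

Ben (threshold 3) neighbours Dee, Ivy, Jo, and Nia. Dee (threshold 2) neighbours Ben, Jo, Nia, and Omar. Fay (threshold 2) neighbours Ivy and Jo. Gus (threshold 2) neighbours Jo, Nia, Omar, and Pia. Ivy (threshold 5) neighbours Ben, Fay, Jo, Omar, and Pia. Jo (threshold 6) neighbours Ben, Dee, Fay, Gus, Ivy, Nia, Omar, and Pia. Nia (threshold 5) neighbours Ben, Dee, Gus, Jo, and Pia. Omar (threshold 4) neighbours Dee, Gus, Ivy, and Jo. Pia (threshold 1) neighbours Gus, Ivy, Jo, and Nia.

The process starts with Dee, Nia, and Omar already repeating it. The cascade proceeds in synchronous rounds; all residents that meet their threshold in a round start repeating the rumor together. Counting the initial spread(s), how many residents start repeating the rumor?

5

Round 1 — Dee, Nia, Omar start repeating the rumor (initial).
Round 2 — checking thresholds:
  Ben: 2 of 4 neighbours < 3, below threshold.
  Gus: 2 of 4 neighbours ≥ 2, starts repeating the rumor.
  Ivy: 1 of 5 neighbours < 5, below threshold.
  Jo: 3 of 8 neighbours < 6, below threshold.
  Pia: 1 of 4 neighbours ≥ 1, starts repeating the rumor.
Round 3 — no new spreads; cascade stops.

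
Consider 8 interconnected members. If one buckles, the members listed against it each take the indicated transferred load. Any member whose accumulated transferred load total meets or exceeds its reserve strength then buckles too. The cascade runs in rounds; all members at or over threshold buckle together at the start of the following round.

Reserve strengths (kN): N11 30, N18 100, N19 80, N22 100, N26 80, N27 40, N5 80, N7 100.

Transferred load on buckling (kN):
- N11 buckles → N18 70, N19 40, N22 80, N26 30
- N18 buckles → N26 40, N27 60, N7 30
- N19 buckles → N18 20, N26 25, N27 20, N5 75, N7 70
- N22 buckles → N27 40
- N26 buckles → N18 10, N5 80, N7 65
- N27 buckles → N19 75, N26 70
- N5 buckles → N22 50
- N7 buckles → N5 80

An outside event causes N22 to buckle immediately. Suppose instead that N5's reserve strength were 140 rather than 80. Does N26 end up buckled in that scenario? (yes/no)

With N5's reserve strength at 140:
Round 1 — N22 buckles (initial).
  N27: +40 → 40 ≥ 40
Round 2 — N27 buckles.
  N19: +75 → 75 < 80
  N26: +70 → 70 < 80
No further bucklings.

no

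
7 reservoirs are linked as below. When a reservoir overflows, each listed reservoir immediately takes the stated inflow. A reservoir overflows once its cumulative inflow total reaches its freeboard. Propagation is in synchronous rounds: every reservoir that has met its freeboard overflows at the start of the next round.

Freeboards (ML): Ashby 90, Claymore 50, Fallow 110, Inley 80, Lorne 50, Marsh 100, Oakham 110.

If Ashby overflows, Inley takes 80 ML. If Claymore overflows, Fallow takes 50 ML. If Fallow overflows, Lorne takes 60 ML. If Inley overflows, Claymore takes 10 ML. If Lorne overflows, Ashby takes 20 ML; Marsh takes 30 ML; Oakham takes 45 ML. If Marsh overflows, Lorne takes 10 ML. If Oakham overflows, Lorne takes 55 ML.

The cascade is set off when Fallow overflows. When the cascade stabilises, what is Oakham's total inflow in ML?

45

Round 1 — Fallow overflows (initial).
  Lorne: +60 → 60 ≥ 50
Round 2 — Lorne overflows.
  Ashby: +20 → 20 < 90
  Marsh: +30 → 30 < 100
  Oakham: +45 → 45 < 110
No further overflows.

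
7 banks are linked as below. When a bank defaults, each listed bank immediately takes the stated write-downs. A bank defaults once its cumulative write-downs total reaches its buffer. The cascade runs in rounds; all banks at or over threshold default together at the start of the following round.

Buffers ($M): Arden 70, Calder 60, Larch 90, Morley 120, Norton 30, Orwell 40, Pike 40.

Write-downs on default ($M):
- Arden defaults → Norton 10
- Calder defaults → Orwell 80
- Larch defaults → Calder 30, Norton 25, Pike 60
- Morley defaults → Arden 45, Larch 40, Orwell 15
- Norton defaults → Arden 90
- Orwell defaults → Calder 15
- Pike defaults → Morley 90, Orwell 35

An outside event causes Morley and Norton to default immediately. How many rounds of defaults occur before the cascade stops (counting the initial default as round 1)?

Round 1 — Morley, Norton default (initial).
  Arden: +45+90 → 135 ≥ 70
  Larch: +40 → 40 < 90
  Orwell: +15 → 15 < 40
Round 2 — Arden defaults.
No further defaults.

2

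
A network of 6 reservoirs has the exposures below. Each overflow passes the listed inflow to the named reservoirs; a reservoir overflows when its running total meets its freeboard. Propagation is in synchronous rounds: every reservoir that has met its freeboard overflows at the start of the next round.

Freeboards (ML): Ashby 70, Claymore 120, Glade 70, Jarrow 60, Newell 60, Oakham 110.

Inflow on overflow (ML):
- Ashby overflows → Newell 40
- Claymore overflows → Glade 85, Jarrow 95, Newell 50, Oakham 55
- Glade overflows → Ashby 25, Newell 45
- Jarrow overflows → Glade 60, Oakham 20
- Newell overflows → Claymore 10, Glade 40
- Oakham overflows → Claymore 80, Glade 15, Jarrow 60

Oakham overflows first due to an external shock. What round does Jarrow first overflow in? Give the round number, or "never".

2

Round 1 — Oakham overflows (initial).
  Claymore: +80 → 80 < 120
  Glade: +15 → 15 < 70
  Jarrow: +60 → 60 ≥ 60
Round 2 — Jarrow overflows.
  Glade: +60 → 75 ≥ 70
Round 3 — Glade overflows.
  Ashby: +25 → 25 < 70
  Newell: +45 → 45 < 60
No further overflows.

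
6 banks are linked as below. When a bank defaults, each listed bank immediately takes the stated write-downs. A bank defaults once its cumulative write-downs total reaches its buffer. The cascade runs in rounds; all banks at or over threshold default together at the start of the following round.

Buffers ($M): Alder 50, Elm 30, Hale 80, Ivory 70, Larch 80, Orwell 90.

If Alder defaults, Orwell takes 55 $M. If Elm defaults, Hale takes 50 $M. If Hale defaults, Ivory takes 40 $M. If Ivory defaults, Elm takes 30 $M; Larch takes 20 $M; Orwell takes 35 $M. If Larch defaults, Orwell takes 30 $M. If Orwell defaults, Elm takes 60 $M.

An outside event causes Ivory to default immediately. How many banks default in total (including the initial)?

Round 1 — Ivory defaults (initial).
  Elm: +30 → 30 ≥ 30
  Larch: +20 → 20 < 80
  Orwell: +35 → 35 < 90
Round 2 — Elm defaults.
  Hale: +50 → 50 < 80
No further defaults.

2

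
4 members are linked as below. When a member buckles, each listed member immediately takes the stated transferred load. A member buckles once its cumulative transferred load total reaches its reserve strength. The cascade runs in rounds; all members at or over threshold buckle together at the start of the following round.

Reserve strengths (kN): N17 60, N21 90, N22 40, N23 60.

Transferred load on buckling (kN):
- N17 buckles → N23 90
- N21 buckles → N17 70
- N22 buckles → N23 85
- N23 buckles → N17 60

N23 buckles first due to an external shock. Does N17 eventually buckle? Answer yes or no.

Round 1 — N23 buckles (initial).
  N17: +60 → 60 ≥ 60
Round 2 — N17 buckles.
No further bucklings.

yes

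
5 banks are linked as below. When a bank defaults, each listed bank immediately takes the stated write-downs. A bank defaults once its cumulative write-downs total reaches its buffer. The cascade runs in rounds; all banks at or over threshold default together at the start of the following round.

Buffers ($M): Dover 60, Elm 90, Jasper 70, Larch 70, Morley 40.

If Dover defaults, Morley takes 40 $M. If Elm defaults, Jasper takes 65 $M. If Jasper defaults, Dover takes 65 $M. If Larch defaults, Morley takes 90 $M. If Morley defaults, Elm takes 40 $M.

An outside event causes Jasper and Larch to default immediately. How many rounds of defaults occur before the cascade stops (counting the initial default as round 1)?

2

Round 1 — Jasper, Larch default (initial).
  Dover: +65 → 65 ≥ 60
  Morley: +90 → 90 ≥ 40
Round 2 — Dover, Morley default.
  Elm: +40 → 40 < 90
No further defaults.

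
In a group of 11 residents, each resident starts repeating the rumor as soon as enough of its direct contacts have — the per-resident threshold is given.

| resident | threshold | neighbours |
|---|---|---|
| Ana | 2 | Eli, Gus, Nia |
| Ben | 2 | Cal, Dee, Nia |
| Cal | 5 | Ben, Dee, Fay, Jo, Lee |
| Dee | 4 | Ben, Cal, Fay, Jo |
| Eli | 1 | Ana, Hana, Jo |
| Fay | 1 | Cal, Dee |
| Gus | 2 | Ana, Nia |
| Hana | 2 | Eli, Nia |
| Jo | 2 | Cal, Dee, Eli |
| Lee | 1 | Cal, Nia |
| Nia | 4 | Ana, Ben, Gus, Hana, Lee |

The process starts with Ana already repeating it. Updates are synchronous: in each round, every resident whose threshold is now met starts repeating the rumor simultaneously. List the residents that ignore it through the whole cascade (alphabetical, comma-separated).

Round 1 — Ana starts repeating the rumor (initial).
Round 2 — checking thresholds:
  Eli: 1 of 3 neighbours ≥ 1, starts repeating the rumor.
  Gus: 1 of 2 neighbours < 2, not yet.
  Nia: 1 of 5 neighbours < 4, not yet.
Round 3 — no new spreads; cascade stops.

Ben, Cal, Dee, Fay, Gus, Hana, Jo, Lee, Nia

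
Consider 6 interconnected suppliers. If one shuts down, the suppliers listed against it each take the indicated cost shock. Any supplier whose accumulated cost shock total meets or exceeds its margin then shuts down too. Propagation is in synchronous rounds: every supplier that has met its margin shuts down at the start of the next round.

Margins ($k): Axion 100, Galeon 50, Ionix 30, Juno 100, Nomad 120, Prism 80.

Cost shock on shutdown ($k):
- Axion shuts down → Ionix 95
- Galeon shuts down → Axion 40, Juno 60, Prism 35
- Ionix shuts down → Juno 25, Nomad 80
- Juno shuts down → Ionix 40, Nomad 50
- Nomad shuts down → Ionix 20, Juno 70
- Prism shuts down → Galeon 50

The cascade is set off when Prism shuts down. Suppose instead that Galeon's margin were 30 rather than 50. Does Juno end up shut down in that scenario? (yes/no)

With Galeon's margin at 30:
Round 1 — Prism shuts down (initial).
  Galeon: +50 → 50 ≥ 30
Round 2 — Galeon shuts down.
  Axion: +40 → 40 < 100
  Juno: +60 → 60 < 100
No further shutdowns.

no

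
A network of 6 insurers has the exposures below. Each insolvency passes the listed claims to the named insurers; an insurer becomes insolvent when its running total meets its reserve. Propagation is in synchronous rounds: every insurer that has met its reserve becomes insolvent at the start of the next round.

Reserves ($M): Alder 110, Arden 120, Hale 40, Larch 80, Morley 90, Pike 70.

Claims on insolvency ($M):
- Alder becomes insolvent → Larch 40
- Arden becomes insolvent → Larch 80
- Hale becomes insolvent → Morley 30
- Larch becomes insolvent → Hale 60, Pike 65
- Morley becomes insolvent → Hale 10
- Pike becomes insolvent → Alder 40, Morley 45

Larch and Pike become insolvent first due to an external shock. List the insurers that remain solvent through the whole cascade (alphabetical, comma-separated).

Round 1 — Larch, Pike become insolvent (initial).
  Alder: +40 → 40 < 110
  Hale: +60 → 60 ≥ 40
  Morley: +45 → 45 < 90
Round 2 — Hale becomes insolvent.
  Morley: +30 → 75 < 90
No further insolvencies.

Alder, Arden, Morley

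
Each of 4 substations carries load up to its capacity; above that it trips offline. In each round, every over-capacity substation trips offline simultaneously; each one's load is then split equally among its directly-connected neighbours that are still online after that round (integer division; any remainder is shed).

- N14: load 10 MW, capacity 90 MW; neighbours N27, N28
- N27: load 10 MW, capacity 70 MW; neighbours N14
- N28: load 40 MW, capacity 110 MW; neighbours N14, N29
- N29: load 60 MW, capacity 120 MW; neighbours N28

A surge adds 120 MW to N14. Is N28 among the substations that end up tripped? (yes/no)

Round 1 — N14 at 130 > 90. N14 trips offline.
  N14 sheds 130 MW to N27, N28: 65 each.
    N27: 10+65 = 75 > 70
    N28: 40+65 = 105 ≤ 110
Round 2 — N27 trips offline.
  N27 sheds 75 MW: no online neighbours, lost.
No further trips.

no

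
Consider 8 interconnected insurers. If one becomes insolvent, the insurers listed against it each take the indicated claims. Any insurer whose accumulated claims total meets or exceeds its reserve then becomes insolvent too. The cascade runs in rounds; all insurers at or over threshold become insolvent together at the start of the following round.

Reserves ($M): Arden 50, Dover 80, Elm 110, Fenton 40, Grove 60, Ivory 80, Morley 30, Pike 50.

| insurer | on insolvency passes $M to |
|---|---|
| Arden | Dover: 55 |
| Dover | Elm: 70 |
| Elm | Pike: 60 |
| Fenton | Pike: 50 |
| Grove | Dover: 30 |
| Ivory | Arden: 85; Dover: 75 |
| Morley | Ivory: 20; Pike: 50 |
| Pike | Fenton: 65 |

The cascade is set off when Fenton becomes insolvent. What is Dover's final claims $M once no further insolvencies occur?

0

Round 1 — Fenton becomes insolvent (initial).
  Pike: +50 → 50 ≥ 50
Round 2 — Pike becomes insolvent.
No further insolvencies.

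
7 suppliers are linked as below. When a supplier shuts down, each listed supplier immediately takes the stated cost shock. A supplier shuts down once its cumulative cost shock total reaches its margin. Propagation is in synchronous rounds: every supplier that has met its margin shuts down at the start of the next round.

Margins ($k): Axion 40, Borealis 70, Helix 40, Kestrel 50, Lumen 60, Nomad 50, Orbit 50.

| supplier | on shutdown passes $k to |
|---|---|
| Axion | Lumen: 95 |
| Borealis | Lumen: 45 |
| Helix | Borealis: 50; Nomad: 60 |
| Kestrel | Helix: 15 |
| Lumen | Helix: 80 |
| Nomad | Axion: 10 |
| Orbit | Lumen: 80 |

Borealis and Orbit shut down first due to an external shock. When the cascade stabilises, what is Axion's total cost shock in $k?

10

Round 1 — Borealis, Orbit shut down (initial).
  Lumen: +45+80 → 125 ≥ 60
Round 2 — Lumen shuts down.
  Helix: +80 → 80 ≥ 40
Round 3 — Helix shuts down.
  Nomad: +60 → 60 ≥ 50
Round 4 — Nomad shuts down.
  Axion: +10 → 10 < 40
No further shutdowns.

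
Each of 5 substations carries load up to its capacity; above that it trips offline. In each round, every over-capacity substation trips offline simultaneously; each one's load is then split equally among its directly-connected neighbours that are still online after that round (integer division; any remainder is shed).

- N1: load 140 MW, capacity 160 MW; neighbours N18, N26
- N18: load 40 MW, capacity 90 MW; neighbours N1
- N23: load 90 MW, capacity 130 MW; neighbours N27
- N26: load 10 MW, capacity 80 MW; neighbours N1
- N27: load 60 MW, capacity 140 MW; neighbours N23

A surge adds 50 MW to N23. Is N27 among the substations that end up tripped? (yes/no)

yes

Round 1 — N23 at 140 > 130. N23 trips offline.
  N23 sheds 140 MW to N27: 140 each.
    N27: 60+140 = 200 > 140
Round 2 — N27 trips offline.
  N27 sheds 200 MW: no online neighbours, lost.
No further trips.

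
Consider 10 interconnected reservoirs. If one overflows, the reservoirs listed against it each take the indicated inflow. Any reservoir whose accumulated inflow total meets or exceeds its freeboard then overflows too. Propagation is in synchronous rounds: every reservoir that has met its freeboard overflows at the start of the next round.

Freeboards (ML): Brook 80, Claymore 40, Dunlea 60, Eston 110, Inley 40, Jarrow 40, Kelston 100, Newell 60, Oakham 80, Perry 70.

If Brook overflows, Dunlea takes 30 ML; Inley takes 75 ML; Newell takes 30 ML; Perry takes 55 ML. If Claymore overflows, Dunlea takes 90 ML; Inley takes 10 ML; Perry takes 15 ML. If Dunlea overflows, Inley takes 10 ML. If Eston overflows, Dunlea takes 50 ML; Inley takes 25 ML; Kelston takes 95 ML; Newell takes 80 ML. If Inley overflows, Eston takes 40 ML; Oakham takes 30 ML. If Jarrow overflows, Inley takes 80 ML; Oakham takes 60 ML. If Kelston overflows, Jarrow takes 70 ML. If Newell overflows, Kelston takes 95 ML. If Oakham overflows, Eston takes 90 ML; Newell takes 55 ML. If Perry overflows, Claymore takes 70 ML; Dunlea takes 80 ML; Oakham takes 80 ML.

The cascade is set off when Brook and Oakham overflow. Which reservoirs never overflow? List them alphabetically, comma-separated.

Round 1 — Brook, Oakham overflow (initial).
  Dunlea: +30 → 30 < 60
  Eston: +90 → 90 < 110
  Inley: +75 → 75 ≥ 40
  Newell: +30+55 → 85 ≥ 60
  Perry: +55 → 55 < 70
Round 2 — Inley, Newell overflow.
  Eston: +40 → 130 ≥ 110
  Kelston: +95 → 95 < 100
Round 3 — Eston overflows.
  Dunlea: +50 → 80 ≥ 60
  Kelston: +95 → 190 ≥ 100
Round 4 — Dunlea, Kelston overflow.
  Jarrow: +70 → 70 ≥ 40
Round 5 — Jarrow overflows.
No further overflows.

Claymore, Perry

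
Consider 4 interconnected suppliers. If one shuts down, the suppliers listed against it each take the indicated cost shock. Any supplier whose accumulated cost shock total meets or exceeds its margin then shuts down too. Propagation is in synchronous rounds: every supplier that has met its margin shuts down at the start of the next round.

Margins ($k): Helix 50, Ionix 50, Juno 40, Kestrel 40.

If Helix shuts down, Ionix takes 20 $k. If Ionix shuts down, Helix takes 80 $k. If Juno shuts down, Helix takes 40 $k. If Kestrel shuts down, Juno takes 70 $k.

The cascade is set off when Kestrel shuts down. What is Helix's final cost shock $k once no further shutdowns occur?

Round 1 — Kestrel shuts down (initial).
  Juno: +70 → 70 ≥ 40
Round 2 — Juno shuts down.
  Helix: +40 → 40 < 50
No further shutdowns.

40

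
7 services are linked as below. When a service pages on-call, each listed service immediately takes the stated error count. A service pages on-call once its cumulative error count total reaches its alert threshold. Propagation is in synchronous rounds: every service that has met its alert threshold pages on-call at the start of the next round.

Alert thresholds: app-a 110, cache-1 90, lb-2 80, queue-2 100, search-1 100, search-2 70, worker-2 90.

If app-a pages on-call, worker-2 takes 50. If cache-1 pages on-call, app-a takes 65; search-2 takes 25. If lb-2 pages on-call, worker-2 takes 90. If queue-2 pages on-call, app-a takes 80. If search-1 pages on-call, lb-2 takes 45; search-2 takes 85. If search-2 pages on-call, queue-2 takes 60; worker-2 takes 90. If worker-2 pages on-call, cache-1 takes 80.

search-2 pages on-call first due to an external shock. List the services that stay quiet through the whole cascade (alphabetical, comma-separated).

app-a, cache-1, lb-2, queue-2, search-1

Round 1 — search-2 pages on-call (initial).
  queue-2: +60 → 60 < 100
  worker-2: +90 → 90 ≥ 90
Round 2 — worker-2 pages on-call.
  cache-1: +80 → 80 < 90
No further pages.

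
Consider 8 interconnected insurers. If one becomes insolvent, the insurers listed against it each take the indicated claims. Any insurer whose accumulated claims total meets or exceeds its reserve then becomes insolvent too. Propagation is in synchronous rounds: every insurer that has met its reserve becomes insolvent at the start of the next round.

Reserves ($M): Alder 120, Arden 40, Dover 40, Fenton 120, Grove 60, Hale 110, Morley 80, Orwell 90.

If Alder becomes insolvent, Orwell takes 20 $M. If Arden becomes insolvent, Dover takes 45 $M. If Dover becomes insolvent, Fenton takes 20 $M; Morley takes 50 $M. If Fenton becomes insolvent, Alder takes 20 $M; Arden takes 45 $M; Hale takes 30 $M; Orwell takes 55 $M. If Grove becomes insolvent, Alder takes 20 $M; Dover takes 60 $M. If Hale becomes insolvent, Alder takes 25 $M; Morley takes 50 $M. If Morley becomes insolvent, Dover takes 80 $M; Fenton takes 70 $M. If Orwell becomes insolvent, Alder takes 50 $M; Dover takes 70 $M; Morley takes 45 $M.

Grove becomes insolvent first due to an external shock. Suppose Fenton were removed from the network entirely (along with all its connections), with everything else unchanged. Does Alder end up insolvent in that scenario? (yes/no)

no

With Fenton removed:
Round 1 — Grove becomes insolvent (initial).
  Alder: +20 → 20 < 120
  Dover: +60 → 60 ≥ 40
Round 2 — Dover becomes insolvent.
  Morley: +50 → 50 < 80
No further insolvencies.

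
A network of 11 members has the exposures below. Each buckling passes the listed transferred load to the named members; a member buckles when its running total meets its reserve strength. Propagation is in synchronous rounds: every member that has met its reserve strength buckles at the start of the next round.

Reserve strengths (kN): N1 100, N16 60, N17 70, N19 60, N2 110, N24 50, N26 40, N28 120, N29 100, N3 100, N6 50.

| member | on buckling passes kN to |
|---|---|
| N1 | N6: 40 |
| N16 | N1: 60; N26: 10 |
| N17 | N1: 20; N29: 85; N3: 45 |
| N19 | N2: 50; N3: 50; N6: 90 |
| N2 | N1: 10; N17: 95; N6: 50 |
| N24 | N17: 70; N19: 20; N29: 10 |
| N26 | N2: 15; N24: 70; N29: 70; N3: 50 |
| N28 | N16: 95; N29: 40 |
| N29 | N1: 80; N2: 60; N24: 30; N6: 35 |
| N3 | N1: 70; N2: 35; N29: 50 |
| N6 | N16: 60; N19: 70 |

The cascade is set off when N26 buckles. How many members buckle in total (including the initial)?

10

Round 1 — N26 buckles (initial).
  N2: +15 → 15 < 110
  N24: +70 → 70 ≥ 50
  N29: +70 → 70 < 100
  N3: +50 → 50 < 100
Round 2 — N24 buckles.
  N17: +70 → 70 ≥ 70
  N19: +20 → 20 < 60
  N29: +10 → 80 < 100
Round 3 — N17 buckles.
  N1: +20 → 20 < 100
  N29: +85 → 165 ≥ 100
  N3: +45 → 95 < 100
Round 4 — N29 buckles.
  N1: +80 → 100 ≥ 100
  N2: +60 → 75 < 110
  N6: +35 → 35 < 50
Round 5 — N1 buckles.
  N6: +40 → 75 ≥ 50
Round 6 — N6 buckles.
  N16: +60 → 60 ≥ 60
  N19: +70 → 90 ≥ 60
Round 7 — N16, N19 buckle.
  N2: +50 → 125 ≥ 110
  N3: +50 → 145 ≥ 100
Round 8 — N2, N3 buckle.
No further bucklings.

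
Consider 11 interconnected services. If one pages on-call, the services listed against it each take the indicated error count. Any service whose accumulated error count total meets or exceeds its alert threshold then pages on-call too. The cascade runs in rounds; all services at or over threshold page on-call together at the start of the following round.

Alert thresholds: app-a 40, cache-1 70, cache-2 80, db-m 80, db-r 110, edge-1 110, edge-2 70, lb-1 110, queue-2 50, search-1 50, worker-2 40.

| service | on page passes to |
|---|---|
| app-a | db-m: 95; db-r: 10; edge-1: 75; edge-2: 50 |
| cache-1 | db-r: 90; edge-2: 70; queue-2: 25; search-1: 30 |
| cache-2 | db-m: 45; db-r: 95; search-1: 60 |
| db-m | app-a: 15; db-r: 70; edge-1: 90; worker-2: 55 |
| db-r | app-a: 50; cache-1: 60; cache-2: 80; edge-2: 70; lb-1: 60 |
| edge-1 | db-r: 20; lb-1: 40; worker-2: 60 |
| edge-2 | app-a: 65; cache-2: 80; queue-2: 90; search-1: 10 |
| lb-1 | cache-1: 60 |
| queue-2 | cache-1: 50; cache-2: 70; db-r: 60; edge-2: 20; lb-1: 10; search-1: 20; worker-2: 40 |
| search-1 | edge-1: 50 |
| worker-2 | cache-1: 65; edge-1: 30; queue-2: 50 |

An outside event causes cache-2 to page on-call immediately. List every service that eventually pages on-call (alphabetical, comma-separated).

Round 1 — cache-2 pages on-call (initial).
  db-m: +45 → 45 < 80
  db-r: +95 → 95 < 110
  search-1: +60 → 60 ≥ 50
Round 2 — search-1 pages on-call.
  edge-1: +50 → 50 < 110
No further pages.

cache-2, search-1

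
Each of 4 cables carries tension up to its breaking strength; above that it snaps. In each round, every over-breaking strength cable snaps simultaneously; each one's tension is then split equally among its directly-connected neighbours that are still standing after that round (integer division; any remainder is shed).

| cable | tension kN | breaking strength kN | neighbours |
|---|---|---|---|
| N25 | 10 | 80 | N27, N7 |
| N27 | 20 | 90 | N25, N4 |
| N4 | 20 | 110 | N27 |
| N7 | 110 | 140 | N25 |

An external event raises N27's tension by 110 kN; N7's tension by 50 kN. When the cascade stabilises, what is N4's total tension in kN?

85

Round 1 — N27 at 130 > 90; N7 at 160 > 140. N27, N7 snap.
  N27 sheds 130 kN to N25, N4: 65 each.
    N25: 10+65 = 75 ≤ 80
    N4: 20+65 = 85 ≤ 110
  N7 sheds 160 kN to N25: 160 each.
    N25: 75+160 = 235 > 80
Round 2 — N25 snaps.
  N25 sheds 235 kN: no online neighbours, lost.
No further breaks.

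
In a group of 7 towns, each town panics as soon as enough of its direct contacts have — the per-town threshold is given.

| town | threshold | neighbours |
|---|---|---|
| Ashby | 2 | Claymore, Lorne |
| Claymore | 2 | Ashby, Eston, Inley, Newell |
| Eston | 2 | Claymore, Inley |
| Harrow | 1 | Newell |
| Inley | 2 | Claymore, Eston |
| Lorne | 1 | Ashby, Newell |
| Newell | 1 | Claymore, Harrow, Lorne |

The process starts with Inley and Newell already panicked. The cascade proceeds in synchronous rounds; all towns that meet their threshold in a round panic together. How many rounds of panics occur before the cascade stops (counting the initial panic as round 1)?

3

Round 1 — Inley, Newell panic (initial).
Round 2 — checking thresholds:
  Claymore: 2 of 4 neighbours ≥ 2, panics.
  Eston: 1 of 2 neighbours < 2, holds.
  Harrow: 1 of 1 neighbours ≥ 1, panics.
  Lorne: 1 of 2 neighbours ≥ 1, panics.
Round 3 — checking thresholds:
  Ashby: 2 of 2 neighbours ≥ 2, panics.
  Eston: 2 of 2 neighbours ≥ 2, panics.
Round 4 — no new panics; cascade stops.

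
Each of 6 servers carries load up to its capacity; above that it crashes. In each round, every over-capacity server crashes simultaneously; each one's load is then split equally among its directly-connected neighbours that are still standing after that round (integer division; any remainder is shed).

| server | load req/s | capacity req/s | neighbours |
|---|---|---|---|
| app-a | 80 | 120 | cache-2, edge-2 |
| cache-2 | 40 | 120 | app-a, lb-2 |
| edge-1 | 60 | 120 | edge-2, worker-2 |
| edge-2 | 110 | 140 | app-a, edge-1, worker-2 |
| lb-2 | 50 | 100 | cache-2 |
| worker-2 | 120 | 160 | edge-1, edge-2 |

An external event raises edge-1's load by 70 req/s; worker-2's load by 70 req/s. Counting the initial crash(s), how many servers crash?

Round 1 — edge-1 at 130 > 120; worker-2 at 190 > 160. edge-1, worker-2 crash.
  edge-1 sheds 130 req/s to edge-2: 130 each.
    edge-2: 110+130 = 240 > 140
  worker-2 sheds 190 req/s to edge-2: 190 each.
    edge-2: 240+190 = 430 > 140
Round 2 — edge-2 crashes.
  edge-2 sheds 430 req/s to app-a: 430 each.
    app-a: 80+430 = 510 > 120
Round 3 — app-a crashes.
  app-a sheds 510 req/s to cache-2: 510 each.
    cache-2: 40+510 = 550 > 120
Round 4 — cache-2 crashes.
  cache-2 sheds 550 req/s to lb-2: 550 each.
    lb-2: 50+550 = 600 > 100
Round 5 — lb-2 crashes.
  lb-2 sheds 600 req/s: no online neighbours, lost.
No further crashes.

6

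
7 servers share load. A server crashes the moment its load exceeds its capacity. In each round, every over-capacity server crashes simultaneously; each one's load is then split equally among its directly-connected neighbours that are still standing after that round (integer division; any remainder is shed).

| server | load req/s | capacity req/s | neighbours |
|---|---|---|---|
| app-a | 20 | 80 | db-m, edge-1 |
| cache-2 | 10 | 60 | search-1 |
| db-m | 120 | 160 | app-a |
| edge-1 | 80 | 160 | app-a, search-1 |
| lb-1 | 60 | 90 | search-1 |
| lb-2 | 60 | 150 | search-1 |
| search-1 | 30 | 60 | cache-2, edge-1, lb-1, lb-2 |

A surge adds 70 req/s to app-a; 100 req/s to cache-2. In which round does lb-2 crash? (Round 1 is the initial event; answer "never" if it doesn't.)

never

Round 1 — app-a at 90 > 80; cache-2 at 110 > 60. app-a, cache-2 crash.
  app-a sheds 90 req/s to db-m, edge-1: 45 each.
    db-m: 120+45 = 165 > 160
    edge-1: 80+45 = 125 ≤ 160
  cache-2 sheds 110 req/s to search-1: 110 each.
    search-1: 30+110 = 140 > 60
Round 2 — db-m, search-1 crash.
  db-m sheds 165 req/s: no online neighbours, lost.
  search-1 sheds 140 req/s to edge-1, lb-1, lb-2: 46 each (2 lost).
    edge-1: 125+46 = 171 > 160
    lb-1: 60+46 = 106 > 90
    lb-2: 60+46 = 106 ≤ 150
Round 3 — edge-1, lb-1 crash.
  edge-1 sheds 171 req/s: no online neighbours, lost.
  lb-1 sheds 106 req/s: no online neighbours, lost.
No further crashes.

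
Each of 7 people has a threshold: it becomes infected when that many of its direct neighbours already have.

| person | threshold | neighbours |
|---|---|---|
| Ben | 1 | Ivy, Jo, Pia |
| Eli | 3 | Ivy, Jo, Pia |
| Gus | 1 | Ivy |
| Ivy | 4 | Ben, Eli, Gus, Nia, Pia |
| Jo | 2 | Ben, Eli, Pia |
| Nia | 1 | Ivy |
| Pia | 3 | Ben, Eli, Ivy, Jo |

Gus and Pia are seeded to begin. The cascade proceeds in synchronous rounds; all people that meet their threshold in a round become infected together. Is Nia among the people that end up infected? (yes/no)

no

Round 1 — Gus, Pia become infected (initial).
Round 2 — checking thresholds:
  Ben: 1 of 3 neighbours ≥ 1, becomes infected.
  Eli: 1 of 3 neighbours < 3, holds.
  Ivy: 2 of 5 neighbours < 4, holds.
  Jo: 1 of 3 neighbours < 2, holds.
Round 3 — checking thresholds:
  Eli: 1 of 3 neighbours < 3, holds.
  Ivy: 3 of 5 neighbours < 4, holds.
  Jo: 2 of 3 neighbours ≥ 2, becomes infected.
Round 4 — no new infections; cascade stops.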